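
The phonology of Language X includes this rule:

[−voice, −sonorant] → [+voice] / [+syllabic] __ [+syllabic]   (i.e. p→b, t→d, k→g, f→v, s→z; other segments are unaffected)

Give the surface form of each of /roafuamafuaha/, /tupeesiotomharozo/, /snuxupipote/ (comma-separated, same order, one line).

roavuamavuaha, tubeeziodomharozo, snuxubibode

/roafuamafuaha/: /f/ is a voiceless obstruent between vowels /a/ and /u/, so it voices to [v]. /f/ is a voiceless obstruent between vowels /a/ and /u/, so it voices to [v]. → [roavuamavuaha].
/tupeesiotomharozo/: /p/ is a voiceless obstruent between vowels /u/ and /e/, so it voices to [b]. /s/ is a voiceless obstruent between vowels /e/ and /i/, so it voices to [z]. /t/ is a voiceless obstruent between vowels /o/ and /o/, so it voices to [d]. → [tubeeziodomharozo].
/snuxupipote/: /p/ is a voiceless obstruent between vowels /u/ and /i/, so it voices to [b]. /p/ is a voiceless obstruent between vowels /i/ and /o/, so it voices to [b]. /t/ is a voiceless obstruent between vowels /o/ and /e/, so it voices to [d]. → [snuxubibode].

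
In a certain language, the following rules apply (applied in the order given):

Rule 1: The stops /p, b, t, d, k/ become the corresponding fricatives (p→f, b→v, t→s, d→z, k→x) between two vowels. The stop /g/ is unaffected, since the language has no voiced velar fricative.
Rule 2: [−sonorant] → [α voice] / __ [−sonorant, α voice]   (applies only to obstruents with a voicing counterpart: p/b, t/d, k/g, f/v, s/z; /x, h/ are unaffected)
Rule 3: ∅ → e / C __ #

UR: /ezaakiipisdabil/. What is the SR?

ezaaxiifizdavile

Rule 1 (intervocalic spirantization): /k/ is a stop between vowels /a/ and /i/, so it spirantizes to the fricative [x]. /p/ is a stop between vowels /i/ and /i/, so it spirantizes to the fricative [f]. /b/ is a stop between vowels /a/ and /i/, so it spirantizes to the fricative [v]. /ezaakiipisdabil/ → ezaaxiifisdavil.
Rule 2 (regressive voicing assimilation): /s/ precedes the voiced obstruent /d/, so it voices to [z] by assimilation. /ezaaxiifisdavil/ → ezaaxiifizdavil.
Rule 3 (final e-epenthesis): the form ends in the consonant /l/, so [e] is inserted word-finally. /ezaaxiifizdavil/ → ezaaxiifizdavile.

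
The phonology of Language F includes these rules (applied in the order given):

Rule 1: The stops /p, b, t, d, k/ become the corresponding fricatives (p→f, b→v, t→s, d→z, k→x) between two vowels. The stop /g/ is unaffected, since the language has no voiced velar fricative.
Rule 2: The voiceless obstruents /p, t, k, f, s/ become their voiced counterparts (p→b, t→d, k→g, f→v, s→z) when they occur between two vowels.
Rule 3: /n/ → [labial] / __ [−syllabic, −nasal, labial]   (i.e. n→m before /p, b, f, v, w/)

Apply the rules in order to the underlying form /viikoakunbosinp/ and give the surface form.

Rule 1 (intervocalic spirantization): /k/ is a stop between vowels /i/ and /o/, so it spirantizes to the fricative [x]. /k/ is a stop between vowels /a/ and /u/, so it spirantizes to the fricative [x]. /viikoakunbosinp/ → viixoaxunbosinp.
Rule 2 (intervocalic voicing): /s/ is a voiceless obstruent between vowels /o/ and /i/, so it voices to [z]. /viixoaxunbosinp/ → viixoaxunbozinp.
Rule 3 (nasal place assimilation): /n/ precedes the labial consonant /b/, so it assimilates in place to [m]. /n/ precedes the labial consonant /p/, so it assimilates in place to [m]. /viixoaxunbozinp/ → viixoaxumbozimp.

viixoaxumbozimp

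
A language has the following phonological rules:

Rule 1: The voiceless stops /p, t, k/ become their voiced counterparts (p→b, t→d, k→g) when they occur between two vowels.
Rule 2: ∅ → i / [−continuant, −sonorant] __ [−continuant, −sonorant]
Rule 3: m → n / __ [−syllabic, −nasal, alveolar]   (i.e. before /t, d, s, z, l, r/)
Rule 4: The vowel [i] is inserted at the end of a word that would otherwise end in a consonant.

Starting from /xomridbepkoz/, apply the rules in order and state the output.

xonridibepikozi

Rule 1 (intervocalic voicing): no segment meets the environment; /xomridbepkoz/ is unchanged.
Rule 2 (stop-cluster i-epenthesis): /d/ and /b/ form a stop–stop cluster, so [i] is inserted between them. /p/ and /k/ form a stop–stop cluster, so [i] is inserted between them. /xomridbepkoz/ → xomridibepikoz.
Rule 3 (nasal place assimilation): /m/ precedes the alveolar consonant /r/, so it assimilates in place to [n]. /xomridibepikoz/ → xonridibepikoz.
Rule 4 (final i-epenthesis): the form ends in the consonant /z/, so [i] is inserted word-finally. /xonridibepikoz/ → xonridibepikozi.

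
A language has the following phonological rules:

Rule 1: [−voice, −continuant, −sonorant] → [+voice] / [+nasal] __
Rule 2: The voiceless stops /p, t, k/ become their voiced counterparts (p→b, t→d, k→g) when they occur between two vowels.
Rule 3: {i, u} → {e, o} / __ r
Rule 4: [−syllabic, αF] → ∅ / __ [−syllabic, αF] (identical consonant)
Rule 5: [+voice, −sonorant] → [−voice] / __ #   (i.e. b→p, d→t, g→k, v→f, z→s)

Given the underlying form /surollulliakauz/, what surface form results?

soroluliagaus

Rule 1 (post-nasal voicing): no segment meets the environment; /surollulliakauz/ is unchanged.
Rule 2 (intervocalic voicing): /k/ is a voiceless stop between vowels /a/ and /a/, so it voices to [g]. /surollulliakauz/ → surollulliagauz.
Rule 3 (pre-rhotic lowering): /u/ is a high vowel immediately before /r/, so it lowers to [o]. /surollulliagauz/ → sorollulliagauz.
Rule 4 (degemination): /ll/ is a geminate; the first /l/ deletes. /ll/ is a geminate; the first /l/ deletes. /sorollulliagauz/ → soroluliagauz.
Rule 5 (final devoicing): /z/ is a voiced obstruent in word-final position, so it devoices to [s]. /soroluliagauz/ → soroluliagaus.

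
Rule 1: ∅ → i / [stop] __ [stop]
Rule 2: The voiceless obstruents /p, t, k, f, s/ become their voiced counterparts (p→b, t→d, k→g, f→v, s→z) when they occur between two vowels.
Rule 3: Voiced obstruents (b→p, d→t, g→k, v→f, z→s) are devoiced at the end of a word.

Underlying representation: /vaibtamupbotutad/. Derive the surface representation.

Rule 1 (stop-cluster i-epenthesis): /b/ and /t/ form a stop–stop cluster, so [i] is inserted between them. /p/ and /b/ form a stop–stop cluster, so [i] is inserted between them. /vaibtamupbotutad/ → vaibitamupibotutad.
Rule 2 (intervocalic voicing): /t/ is a voiceless obstruent between vowels /i/ and /a/, so it voices to [d]. /p/ is a voiceless obstruent between vowels /u/ and /i/, so it voices to [b]. /t/ is a voiceless obstruent between vowels /o/ and /u/, so it voices to [d]. /t/ is a voiceless obstruent between vowels /u/ and /a/, so it voices to [d]. /vaibitamupibotutad/ → vaibidamubibodudad.
Rule 3 (final devoicing): /d/ is a voiced obstruent in word-final position, so it devoices to [t]. /vaibidamubibodudad/ → vaibidamubibodudat.

vaibidamubibodudat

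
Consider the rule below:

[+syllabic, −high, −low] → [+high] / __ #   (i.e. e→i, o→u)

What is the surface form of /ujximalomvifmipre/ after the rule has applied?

ujximalomvifmipri

Scanning /ujximalomvifmipre/: /o/ at position 8 is not in the conditioning environment; /e/ is a mid vowel in word-final position, so it raises to [i].
Result: [ujximalomvifmipri].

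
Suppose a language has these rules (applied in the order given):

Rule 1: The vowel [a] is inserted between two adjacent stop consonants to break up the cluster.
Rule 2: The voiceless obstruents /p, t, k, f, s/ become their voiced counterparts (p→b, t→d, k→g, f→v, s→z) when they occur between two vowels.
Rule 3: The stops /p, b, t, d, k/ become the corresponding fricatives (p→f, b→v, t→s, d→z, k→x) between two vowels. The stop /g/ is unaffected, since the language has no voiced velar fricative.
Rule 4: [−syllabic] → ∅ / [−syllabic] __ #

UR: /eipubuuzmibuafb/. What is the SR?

eivuvuuzmivuaf

Rule 1 (stop-cluster a-epenthesis): no segment meets the environment; /eipubuuzmibuafb/ is unchanged.
Rule 2 (intervocalic voicing): /p/ is a voiceless obstruent between vowels /i/ and /u/, so it voices to [b]. /eipubuuzmibuafb/ → eibubuuzmibuafb.
Rule 3 (intervocalic spirantization): /b/ is a stop between vowels /i/ and /u/, so it spirantizes to the fricative [v]. /b/ is a stop between vowels /u/ and /u/, so it spirantizes to the fricative [v]. /b/ is a stop between vowels /i/ and /u/, so it spirantizes to the fricative [v]. /eibubuuzmibuafb/ → eivuvuuzmivuafb.
Rule 4 (final cluster simplification): /b/ is the second consonant of a word-final cluster /fb/, so it deletes. /eivuvuuzmivuafb/ → eivuvuuzmivuaf.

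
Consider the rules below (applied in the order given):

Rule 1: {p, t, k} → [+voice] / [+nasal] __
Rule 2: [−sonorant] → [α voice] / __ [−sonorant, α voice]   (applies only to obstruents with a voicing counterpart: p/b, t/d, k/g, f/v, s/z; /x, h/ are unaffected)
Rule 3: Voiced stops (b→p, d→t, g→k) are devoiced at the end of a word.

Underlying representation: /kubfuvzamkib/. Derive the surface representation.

Rule 1 (post-nasal voicing): /k/ is a voiceless stop immediately after the nasal /m/, so it voices to [g]. /kubfuvzamkib/ → kubfuvzamgib.
Rule 2 (regressive voicing assimilation): /b/ precedes the voiceless obstruent /f/, so it devoices to [p] by assimilation. /kubfuvzamgib/ → kupfuvzamgib.
Rule 3 (final devoicing): /b/ is a voiced stop in word-final position, so it devoices to [p]. /kupfuvzamgib/ → kupfuvzamgip.

kupfuvzamgip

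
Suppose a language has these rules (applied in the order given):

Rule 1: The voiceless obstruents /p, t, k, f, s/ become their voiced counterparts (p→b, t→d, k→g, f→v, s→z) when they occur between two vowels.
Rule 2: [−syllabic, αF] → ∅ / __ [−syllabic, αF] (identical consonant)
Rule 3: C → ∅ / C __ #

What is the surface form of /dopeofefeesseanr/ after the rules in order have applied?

dobeoveveesean

Rule 1 (intervocalic voicing): /p/ is a voiceless obstruent between vowels /o/ and /e/, so it voices to [b]. /f/ is a voiceless obstruent between vowels /o/ and /e/, so it voices to [v]. /f/ is a voiceless obstruent between vowels /e/ and /e/, so it voices to [v]. /dopeofefeesseanr/ → dobeoveveesseanr.
Rule 2 (degemination): /ss/ is a geminate; the first /s/ deletes. /dobeoveveesseanr/ → dobeoveveeseanr.
Rule 3 (final cluster simplification): /r/ is the second consonant of a word-final cluster /nr/, so it deletes. /dobeoveveeseanr/ → dobeoveveesean.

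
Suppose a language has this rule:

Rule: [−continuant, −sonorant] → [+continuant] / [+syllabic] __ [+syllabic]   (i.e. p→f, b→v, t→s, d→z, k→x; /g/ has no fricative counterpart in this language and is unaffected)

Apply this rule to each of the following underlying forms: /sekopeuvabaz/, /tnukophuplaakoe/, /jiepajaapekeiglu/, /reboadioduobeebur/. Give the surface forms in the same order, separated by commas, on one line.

/sekopeuvabaz/: /k/ is a stop between vowels /e/ and /o/, so it spirantizes to the fricative [x]. /p/ is a stop between vowels /o/ and /e/, so it spirantizes to the fricative [f]. /b/ is a stop between vowels /a/ and /a/, so it spirantizes to the fricative [v]. → [sexofeuvavaz].
/tnukophuplaakoe/: /k/ is a stop between vowels /u/ and /o/, so it spirantizes to the fricative [x]. /k/ is a stop between vowels /a/ and /o/, so it spirantizes to the fricative [x]. → [tnuxophuplaaxoe].
/jiepajaapekeiglu/: /p/ is a stop between vowels /e/ and /a/, so it spirantizes to the fricative [f]. /p/ is a stop between vowels /a/ and /e/, so it spirantizes to the fricative [f]. /k/ is a stop between vowels /e/ and /e/, so it spirantizes to the fricative [x]. → [jiefajaafexeiglu].
/reboadioduobeebur/: /b/ is a stop between vowels /e/ and /o/, so it spirantizes to the fricative [v]. /d/ is a stop between vowels /a/ and /i/, so it spirantizes to the fricative [z]. /d/ is a stop between vowels /o/ and /u/, so it spirantizes to the fricative [z]. /b/ is a stop between vowels /o/ and /e/, so it spirantizes to the fricative [v]. /b/ is a stop between vowels /e/ and /u/, so it spirantizes to the fricative [v]. → [revoaziozuoveevur].

sexofeuvavaz, tnuxophuplaaxoe, jiefajaafexeiglu, revoaziozuoveevur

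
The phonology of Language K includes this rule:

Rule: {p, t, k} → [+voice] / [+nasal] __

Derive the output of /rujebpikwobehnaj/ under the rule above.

No segment of /rujebpikwobehnaj/ meets the structural description of the rule, so the form surfaces unchanged.

rujebpikwobehnaj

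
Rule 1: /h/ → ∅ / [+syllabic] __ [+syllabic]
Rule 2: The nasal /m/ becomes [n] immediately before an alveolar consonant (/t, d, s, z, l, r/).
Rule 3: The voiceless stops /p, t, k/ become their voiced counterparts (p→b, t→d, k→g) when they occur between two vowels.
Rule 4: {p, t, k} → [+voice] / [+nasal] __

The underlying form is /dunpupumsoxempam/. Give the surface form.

Rule 1 (intervocalic h-deletion): no segment meets the environment; /dunpupumsoxempam/ is unchanged.
Rule 2 (nasal place assimilation): /m/ precedes the alveolar consonant /s/, so it assimilates in place to [n]. /dunpupumsoxempam/ → dunpupunsoxempam.
Rule 3 (intervocalic voicing): /p/ is a voiceless stop between vowels /u/ and /u/, so it voices to [b]. /dunpupunsoxempam/ → dunpubunsoxempam.
Rule 4 (post-nasal voicing): /p/ is a voiceless stop immediately after the nasal /n/, so it voices to [b]. /p/ is a voiceless stop immediately after the nasal /m/, so it voices to [b]. /dunpubunsoxempam/ → dunbubunsoxembam.

dunbubunsoxembam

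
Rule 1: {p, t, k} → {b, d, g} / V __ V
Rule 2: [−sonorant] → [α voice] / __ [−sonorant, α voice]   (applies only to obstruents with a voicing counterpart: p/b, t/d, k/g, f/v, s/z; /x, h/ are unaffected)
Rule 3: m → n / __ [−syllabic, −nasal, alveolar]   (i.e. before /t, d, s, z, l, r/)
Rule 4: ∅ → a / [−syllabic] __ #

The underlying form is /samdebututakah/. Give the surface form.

Rule 1 (intervocalic voicing): /t/ is a voiceless stop between vowels /u/ and /u/, so it voices to [d]. /t/ is a voiceless stop between vowels /u/ and /a/, so it voices to [d]. /k/ is a voiceless stop between vowels /a/ and /a/, so it voices to [g]. /samdebututakah/ → samdebududagah.
Rule 2 (regressive voicing assimilation): no segment meets the environment; /samdebududagah/ is unchanged.
Rule 3 (nasal place assimilation): /m/ precedes the alveolar consonant /d/, so it assimilates in place to [n]. /samdebududagah/ → sandebududagah.
Rule 4 (final a-epenthesis): the form ends in the consonant /h/, so [a] is inserted word-finally. /sandebududagah/ → sandebududagaha.

sandebududagaha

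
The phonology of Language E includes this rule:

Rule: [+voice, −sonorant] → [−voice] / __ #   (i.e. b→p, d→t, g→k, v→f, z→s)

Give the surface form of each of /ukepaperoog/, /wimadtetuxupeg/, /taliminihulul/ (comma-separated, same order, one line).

ukepaperook, wimadtetuxupek, taliminihulul

/ukepaperoog/: /g/ is a voiced obstruent in word-final position, so it devoices to [k]. → [ukepaperook].
/wimadtetuxupeg/: /g/ is a voiced obstruent in word-final position, so it devoices to [k]. → [wimadtetuxupek].
/taliminihulul/: the rule's environment is not met; surfaces unchanged as [taliminihulul].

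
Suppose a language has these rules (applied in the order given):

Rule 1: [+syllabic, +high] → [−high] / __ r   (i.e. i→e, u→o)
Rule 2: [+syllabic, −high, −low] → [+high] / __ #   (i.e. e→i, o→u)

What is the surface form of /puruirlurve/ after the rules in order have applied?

poruerlorvi

Rule 1 (pre-rhotic lowering): /u/ is a high vowel immediately before /r/, so it lowers to [o]. /i/ is a high vowel immediately before /r/, so it lowers to [e]. /u/ is a high vowel immediately before /r/, so it lowers to [o]. /puruirlurve/ → poruerlorve.
Rule 2 (final vowel raising): /e/ is a mid vowel in word-final position, so it raises to [i]. /poruerlorve/ → poruerlorvi.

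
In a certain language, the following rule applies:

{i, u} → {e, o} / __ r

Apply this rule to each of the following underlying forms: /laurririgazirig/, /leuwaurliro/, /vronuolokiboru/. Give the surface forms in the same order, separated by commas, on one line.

laorrerigazerig, leuwaorlero, vronuolokiboru

/laurririgazirig/: /u/ is a high vowel immediately before /r/, so it lowers to [o]. /i/ is a high vowel immediately before /r/, so it lowers to [e]. /i/ is a high vowel immediately before /r/, so it lowers to [e]. → [laorrerigazerig].
/leuwaurliro/: /u/ is a high vowel immediately before /r/, so it lowers to [o]. /i/ is a high vowel immediately before /r/, so it lowers to [e]. → [leuwaorlero].
/vronuolokiboru/: the rule's environment is not met; surfaces unchanged as [vronuolokiboru].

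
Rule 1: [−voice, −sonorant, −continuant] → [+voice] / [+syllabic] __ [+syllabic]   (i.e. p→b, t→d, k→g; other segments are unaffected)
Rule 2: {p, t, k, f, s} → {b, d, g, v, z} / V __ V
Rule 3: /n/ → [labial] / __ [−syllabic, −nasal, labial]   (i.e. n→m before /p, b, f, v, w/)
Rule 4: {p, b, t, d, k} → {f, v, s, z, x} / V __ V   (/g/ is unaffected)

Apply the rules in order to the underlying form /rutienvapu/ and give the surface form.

ruziemvavu

Rule 1 (intervocalic voicing): /t/ is a voiceless stop between vowels /u/ and /i/, so it voices to [d]. /p/ is a voiceless stop between vowels /a/ and /u/, so it voices to [b]. /rutienvapu/ → rudienvabu.
Rule 2 (intervocalic voicing): no segment meets the environment; /rudienvabu/ is unchanged.
Rule 3 (nasal place assimilation): /n/ precedes the labial consonant /v/, so it assimilates in place to [m]. /rudienvabu/ → rudiemvabu.
Rule 4 (intervocalic spirantization): /d/ is a stop between vowels /u/ and /i/, so it spirantizes to the fricative [z]. /b/ is a stop between vowels /a/ and /u/, so it spirantizes to the fricative [v]. /rudiemvabu/ → ruziemvavu.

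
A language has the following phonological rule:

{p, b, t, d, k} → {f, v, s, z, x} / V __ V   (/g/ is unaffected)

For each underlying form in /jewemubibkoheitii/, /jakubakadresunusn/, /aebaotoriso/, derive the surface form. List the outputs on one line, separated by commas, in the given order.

jewemuvibkoheisii, jaxuvaxadresunusn, aevaosoriso

/jewemubibkoheitii/: /b/ is a stop between vowels /u/ and /i/, so it spirantizes to the fricative [v]. /t/ is a stop between vowels /i/ and /i/, so it spirantizes to the fricative [s]. → [jewemuvibkoheisii].
/jakubakadresunusn/: /k/ is a stop between vowels /a/ and /u/, so it spirantizes to the fricative [x]. /b/ is a stop between vowels /u/ and /a/, so it spirantizes to the fricative [v]. /k/ is a stop between vowels /a/ and /a/, so it spirantizes to the fricative [x]. → [jaxuvaxadresunusn].
/aebaotoriso/: /b/ is a stop between vowels /e/ and /a/, so it spirantizes to the fricative [v]. /t/ is a stop between vowels /o/ and /o/, so it spirantizes to the fricative [s]. → [aevaosoriso].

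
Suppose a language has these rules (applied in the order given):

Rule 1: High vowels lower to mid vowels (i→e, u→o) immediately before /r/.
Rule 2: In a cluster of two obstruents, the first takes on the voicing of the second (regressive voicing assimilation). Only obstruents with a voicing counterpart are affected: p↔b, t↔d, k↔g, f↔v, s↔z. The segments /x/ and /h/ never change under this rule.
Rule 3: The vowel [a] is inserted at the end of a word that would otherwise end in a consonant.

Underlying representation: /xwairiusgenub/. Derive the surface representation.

Rule 1 (pre-rhotic lowering): /i/ is a high vowel immediately before /r/, so it lowers to [e]. /xwairiusgenub/ → xwaeriusgenub.
Rule 2 (regressive voicing assimilation): /s/ precedes the voiced obstruent /g/, so it voices to [z] by assimilation. /xwaeriusgenub/ → xwaeriuzgenub.
Rule 3 (final a-epenthesis): the form ends in the consonant /b/, so [a] is inserted word-finally. /xwaeriuzgenub/ → xwaeriuzgenuba.

xwaeriuzgenuba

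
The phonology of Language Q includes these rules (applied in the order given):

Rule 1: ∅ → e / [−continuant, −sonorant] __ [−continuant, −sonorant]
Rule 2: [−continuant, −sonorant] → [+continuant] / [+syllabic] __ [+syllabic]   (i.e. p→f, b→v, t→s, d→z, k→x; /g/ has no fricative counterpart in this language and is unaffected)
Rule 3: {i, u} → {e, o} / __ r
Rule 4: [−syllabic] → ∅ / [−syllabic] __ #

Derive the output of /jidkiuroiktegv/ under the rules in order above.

Rule 1 (stop-cluster e-epenthesis): /d/ and /k/ form a stop–stop cluster, so [e] is inserted between them. /k/ and /t/ form a stop–stop cluster, so [e] is inserted between them. /jidkiuroiktegv/ → jidekiuroiketegv.
Rule 2 (intervocalic spirantization): /d/ is a stop between vowels /i/ and /e/, so it spirantizes to the fricative [z]. /k/ is a stop between vowels /e/ and /i/, so it spirantizes to the fricative [x]. /k/ is a stop between vowels /i/ and /e/, so it spirantizes to the fricative [x]. /t/ is a stop between vowels /e/ and /e/, so it spirantizes to the fricative [s]. /jidekiuroiketegv/ → jizexiuroixesegv.
Rule 3 (pre-rhotic lowering): /u/ is a high vowel immediately before /r/, so it lowers to [o]. /jizexiuroixesegv/ → jizexioroixesegv.
Rule 4 (final cluster simplification): /v/ is the second consonant of a word-final cluster /gv/, so it deletes. /jizexioroixesegv/ → jizexioroixeseg.

jizexioroixeseg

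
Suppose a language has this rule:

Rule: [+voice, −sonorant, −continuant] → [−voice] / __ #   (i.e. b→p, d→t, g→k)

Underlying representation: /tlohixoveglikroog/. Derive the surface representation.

tlohixoveglikrook

Scanning /tlohixoveglikroog/: /g/ at position 10 is not in the conditioning environment; /g/ is a voiced stop in word-final position, so it devoices to [k].
Result: [tlohixoveglikrook].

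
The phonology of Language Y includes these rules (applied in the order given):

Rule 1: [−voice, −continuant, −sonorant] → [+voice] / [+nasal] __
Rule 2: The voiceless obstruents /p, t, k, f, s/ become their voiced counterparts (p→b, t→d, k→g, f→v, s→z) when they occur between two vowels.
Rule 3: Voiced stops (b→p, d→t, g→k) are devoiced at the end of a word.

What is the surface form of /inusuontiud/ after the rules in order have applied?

Rule 1 (post-nasal voicing): /t/ is a voiceless stop immediately after the nasal /n/, so it voices to [d]. /inusuontiud/ → inusuondiud.
Rule 2 (intervocalic voicing): /s/ is a voiceless obstruent between vowels /u/ and /u/, so it voices to [z]. /inusuondiud/ → inuzuondiud.
Rule 3 (final devoicing): /d/ is a voiced stop in word-final position, so it devoices to [t]. /inuzuondiud/ → inuzuondiut.

inuzuondiut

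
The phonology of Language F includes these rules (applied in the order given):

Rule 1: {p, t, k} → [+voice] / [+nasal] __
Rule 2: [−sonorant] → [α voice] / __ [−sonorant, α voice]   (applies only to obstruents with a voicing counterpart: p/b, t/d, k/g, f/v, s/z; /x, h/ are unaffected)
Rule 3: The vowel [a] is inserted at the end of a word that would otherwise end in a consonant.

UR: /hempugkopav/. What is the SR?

hembukkopava

Rule 1 (post-nasal voicing): /p/ is a voiceless stop immediately after the nasal /m/, so it voices to [b]. /hempugkopav/ → hembugkopav.
Rule 2 (regressive voicing assimilation): /g/ precedes the voiceless obstruent /k/, so it devoices to [k] by assimilation. /hembugkopav/ → hembukkopav.
Rule 3 (final a-epenthesis): the form ends in the consonant /v/, so [a] is inserted word-finally. /hembukkopav/ → hembukkopava.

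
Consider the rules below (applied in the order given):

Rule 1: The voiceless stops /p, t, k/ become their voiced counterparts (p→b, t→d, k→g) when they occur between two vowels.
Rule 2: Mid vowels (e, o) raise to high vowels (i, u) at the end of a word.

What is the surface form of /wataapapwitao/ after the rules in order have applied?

Rule 1 (intervocalic voicing): /t/ is a voiceless stop between vowels /a/ and /a/, so it voices to [d]. /p/ is a voiceless stop between vowels /a/ and /a/, so it voices to [b]. /t/ is a voiceless stop between vowels /i/ and /a/, so it voices to [d]. /wataapapwitao/ → wadaabapwidao.
Rule 2 (final vowel raising): /o/ is a mid vowel in word-final position, so it raises to [u]. /wadaabapwidao/ → wadaabapwidau.

wadaabapwidau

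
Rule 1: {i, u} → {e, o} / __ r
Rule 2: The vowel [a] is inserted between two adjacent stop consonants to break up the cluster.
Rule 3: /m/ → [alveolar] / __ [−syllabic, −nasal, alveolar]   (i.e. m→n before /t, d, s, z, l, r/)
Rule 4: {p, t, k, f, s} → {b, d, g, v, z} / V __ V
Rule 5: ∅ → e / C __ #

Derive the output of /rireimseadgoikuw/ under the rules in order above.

Rule 1 (pre-rhotic lowering): /i/ is a high vowel immediately before /r/, so it lowers to [e]. /rireimseadgoikuw/ → rereimseadgoikuw.
Rule 2 (stop-cluster a-epenthesis): /d/ and /g/ form a stop–stop cluster, so [a] is inserted between them. /rereimseadgoikuw/ → rereimseadagoikuw.
Rule 3 (nasal place assimilation): /m/ precedes the alveolar consonant /s/, so it assimilates in place to [n]. /rereimseadagoikuw/ → rereinseadagoikuw.
Rule 4 (intervocalic voicing): /k/ is a voiceless obstruent between vowels /i/ and /u/, so it voices to [g]. /rereinseadagoikuw/ → rereinseadagoiguw.
Rule 5 (final e-epenthesis): the form ends in the consonant /w/, so [e] is inserted word-finally. /rereinseadagoiguw/ → rereinseadagoiguwe.

rereinseadagoiguwe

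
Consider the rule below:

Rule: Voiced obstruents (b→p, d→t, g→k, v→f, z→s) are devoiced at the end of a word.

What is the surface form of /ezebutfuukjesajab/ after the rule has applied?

ezebutfuukjesajap

/b/ is a voiced obstruent in word-final position, so it devoices to [p].
Surface form: [ezebutfuukjesajap].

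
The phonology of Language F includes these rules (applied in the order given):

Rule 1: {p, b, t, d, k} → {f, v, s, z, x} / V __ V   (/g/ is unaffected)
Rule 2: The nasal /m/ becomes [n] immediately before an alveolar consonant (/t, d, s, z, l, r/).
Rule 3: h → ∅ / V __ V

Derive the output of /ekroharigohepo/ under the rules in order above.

ekroarigoefo

Rule 1 (intervocalic spirantization): /p/ is a stop between vowels /e/ and /o/, so it spirantizes to the fricative [f]. /ekroharigohepo/ → ekroharigohefo.
Rule 2 (nasal place assimilation): no segment meets the environment; /ekroharigohefo/ is unchanged.
Rule 3 (intervocalic h-deletion): /h/ occurs between vowels /o/ and /a/, so it deletes. /h/ occurs between vowels /o/ and /e/, so it deletes. /ekroharigohefo/ → ekroarigoefo.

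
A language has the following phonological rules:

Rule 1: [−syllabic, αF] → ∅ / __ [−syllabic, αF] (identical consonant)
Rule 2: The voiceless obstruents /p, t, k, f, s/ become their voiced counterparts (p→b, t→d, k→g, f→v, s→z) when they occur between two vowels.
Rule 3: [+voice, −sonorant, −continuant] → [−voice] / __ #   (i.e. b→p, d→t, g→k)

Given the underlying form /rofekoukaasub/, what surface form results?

rovegougaazup

Rule 1 (degemination): no segment meets the environment; /rofekoukaasub/ is unchanged.
Rule 2 (intervocalic voicing): /f/ is a voiceless obstruent between vowels /o/ and /e/, so it voices to [v]. /k/ is a voiceless obstruent between vowels /e/ and /o/, so it voices to [g]. /k/ is a voiceless obstruent between vowels /u/ and /a/, so it voices to [g]. /s/ is a voiceless obstruent between vowels /a/ and /u/, so it voices to [z]. /rofekoukaasub/ → rovegougaazub.
Rule 3 (final devoicing): /b/ is a voiced stop in word-final position, so it devoices to [p]. /rovegougaazub/ → rovegougaazup.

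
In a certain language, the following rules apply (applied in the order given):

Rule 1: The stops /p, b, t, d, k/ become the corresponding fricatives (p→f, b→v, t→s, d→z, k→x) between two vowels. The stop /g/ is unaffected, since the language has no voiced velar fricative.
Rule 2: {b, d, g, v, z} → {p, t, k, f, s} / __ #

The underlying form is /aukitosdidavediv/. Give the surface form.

auxisosdizavezif

Rule 1 (intervocalic spirantization): /k/ is a stop between vowels /u/ and /i/, so it spirantizes to the fricative [x]. /t/ is a stop between vowels /i/ and /o/, so it spirantizes to the fricative [s]. /d/ is a stop between vowels /i/ and /a/, so it spirantizes to the fricative [z]. /d/ is a stop between vowels /e/ and /i/, so it spirantizes to the fricative [z]. /aukitosdidavediv/ → auxisosdizaveziv.
Rule 2 (final devoicing): /v/ is a voiced obstruent in word-final position, so it devoices to [f]. /auxisosdizaveziv/ → auxisosdizavezif.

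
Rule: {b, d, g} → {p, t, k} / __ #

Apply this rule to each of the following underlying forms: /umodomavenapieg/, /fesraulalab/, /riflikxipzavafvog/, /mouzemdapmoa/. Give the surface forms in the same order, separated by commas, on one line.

/umodomavenapieg/: /g/ is a voiced stop in word-final position, so it devoices to [k]. → [umodomavenapiek].
/fesraulalab/: /b/ is a voiced stop in word-final position, so it devoices to [p]. → [fesraulalap].
/riflikxipzavafvog/: /g/ is a voiced stop in word-final position, so it devoices to [k]. → [riflikxipzavafvok].
/mouzemdapmoa/: the rule's environment is not met; surfaces unchanged as [mouzemdapmoa].

umodomavenapiek, fesraulalap, riflikxipzavafvok, mouzemdapmoa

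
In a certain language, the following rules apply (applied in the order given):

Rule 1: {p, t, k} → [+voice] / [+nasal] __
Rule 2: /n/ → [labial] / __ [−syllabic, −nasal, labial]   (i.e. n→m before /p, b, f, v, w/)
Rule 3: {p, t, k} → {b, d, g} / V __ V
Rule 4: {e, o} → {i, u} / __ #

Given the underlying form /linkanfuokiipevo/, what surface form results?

Rule 1 (post-nasal voicing): /k/ is a voiceless stop immediately after the nasal /n/, so it voices to [g]. /linkanfuokiipevo/ → linganfuokiipevo.
Rule 2 (nasal place assimilation): /n/ precedes the labial consonant /f/, so it assimilates in place to [m]. /linganfuokiipevo/ → lingamfuokiipevo.
Rule 3 (intervocalic voicing): /k/ is a voiceless stop between vowels /o/ and /i/, so it voices to [g]. /p/ is a voiceless stop between vowels /i/ and /e/, so it voices to [b]. /lingamfuokiipevo/ → lingamfuogiibevo.
Rule 4 (final vowel raising): /o/ is a mid vowel in word-final position, so it raises to [u]. /lingamfuogiibevo/ → lingamfuogiibevu.

lingamfuogiibevu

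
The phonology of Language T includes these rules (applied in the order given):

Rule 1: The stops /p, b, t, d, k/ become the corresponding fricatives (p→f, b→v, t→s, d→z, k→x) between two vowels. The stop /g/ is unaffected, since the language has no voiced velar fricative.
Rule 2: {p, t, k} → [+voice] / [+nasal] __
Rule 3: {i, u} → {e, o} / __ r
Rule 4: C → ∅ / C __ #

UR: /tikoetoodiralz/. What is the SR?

Rule 1 (intervocalic spirantization): /k/ is a stop between vowels /i/ and /o/, so it spirantizes to the fricative [x]. /t/ is a stop between vowels /e/ and /o/, so it spirantizes to the fricative [s]. /d/ is a stop between vowels /o/ and /i/, so it spirantizes to the fricative [z]. /tikoetoodiralz/ → tixoesooziralz.
Rule 2 (post-nasal voicing): no segment meets the environment; /tixoesooziralz/ is unchanged.
Rule 3 (pre-rhotic lowering): /i/ is a high vowel immediately before /r/, so it lowers to [e]. /tixoesooziralz/ → tixoesoozeralz.
Rule 4 (final cluster simplification): /z/ is the second consonant of a word-final cluster /lz/, so it deletes. /tixoesoozeralz/ → tixoesoozeral.

tixoesoozeral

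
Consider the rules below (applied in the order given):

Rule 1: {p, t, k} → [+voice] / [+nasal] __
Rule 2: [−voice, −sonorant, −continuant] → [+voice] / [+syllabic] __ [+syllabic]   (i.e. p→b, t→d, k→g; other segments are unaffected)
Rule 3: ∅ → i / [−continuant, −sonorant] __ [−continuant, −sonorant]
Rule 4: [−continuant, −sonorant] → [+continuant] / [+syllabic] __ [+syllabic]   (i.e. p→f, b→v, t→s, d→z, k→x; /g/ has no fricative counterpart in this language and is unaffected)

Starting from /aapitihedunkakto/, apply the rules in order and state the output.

Rule 1 (post-nasal voicing): /k/ is a voiceless stop immediately after the nasal /n/, so it voices to [g]. /aapitihedunkakto/ → aapitihedungakto.
Rule 2 (intervocalic voicing): /p/ is a voiceless stop between vowels /a/ and /i/, so it voices to [b]. /t/ is a voiceless stop between vowels /i/ and /i/, so it voices to [d]. /aapitihedungakto/ → aabidihedungakto.
Rule 3 (stop-cluster i-epenthesis): /k/ and /t/ form a stop–stop cluster, so [i] is inserted between them. /aabidihedungakto/ → aabidihedungakito.
Rule 4 (intervocalic spirantization): /b/ is a stop between vowels /a/ and /i/, so it spirantizes to the fricative [v]. /d/ is a stop between vowels /i/ and /i/, so it spirantizes to the fricative [z]. /d/ is a stop between vowels /e/ and /u/, so it spirantizes to the fricative [z]. /k/ is a stop between vowels /a/ and /i/, so it spirantizes to the fricative [x]. /t/ is a stop between vowels /i/ and /o/, so it spirantizes to the fricative [s]. /aabidihedungakito/ → aavizihezungaxiso.

aavizihezungaxiso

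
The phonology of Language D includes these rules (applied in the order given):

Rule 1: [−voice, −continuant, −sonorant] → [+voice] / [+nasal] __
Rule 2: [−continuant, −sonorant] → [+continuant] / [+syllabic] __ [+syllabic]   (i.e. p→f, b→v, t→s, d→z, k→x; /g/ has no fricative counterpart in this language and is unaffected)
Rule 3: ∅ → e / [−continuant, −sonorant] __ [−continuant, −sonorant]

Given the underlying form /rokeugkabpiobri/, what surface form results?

Rule 1 (post-nasal voicing): no segment meets the environment; /rokeugkabpiobri/ is unchanged.
Rule 2 (intervocalic spirantization): /k/ is a stop between vowels /o/ and /e/, so it spirantizes to the fricative [x]. /rokeugkabpiobri/ → roxeugkabpiobri.
Rule 3 (stop-cluster e-epenthesis): /g/ and /k/ form a stop–stop cluster, so [e] is inserted between them. /b/ and /p/ form a stop–stop cluster, so [e] is inserted between them. /roxeugkabpiobri/ → roxeugekabepiobri.

roxeugekabepiobri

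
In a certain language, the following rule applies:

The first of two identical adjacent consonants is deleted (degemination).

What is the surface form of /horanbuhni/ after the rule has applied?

horanbuhni

No segment of /horanbuhni/ meets the structural description of the rule, so the form surfaces unchanged.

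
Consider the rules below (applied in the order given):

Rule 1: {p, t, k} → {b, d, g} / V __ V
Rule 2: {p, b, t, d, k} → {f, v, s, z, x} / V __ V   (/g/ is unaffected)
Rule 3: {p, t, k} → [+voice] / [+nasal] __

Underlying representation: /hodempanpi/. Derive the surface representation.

Rule 1 (intervocalic voicing): no segment meets the environment; /hodempanpi/ is unchanged.
Rule 2 (intervocalic spirantization): /d/ is a stop between vowels /o/ and /e/, so it spirantizes to the fricative [z]. /hodempanpi/ → hozempanpi.
Rule 3 (post-nasal voicing): /p/ is a voiceless stop immediately after the nasal /m/, so it voices to [b]. /p/ is a voiceless stop immediately after the nasal /n/, so it voices to [b]. /hozempanpi/ → hozembanbi.

hozembanbi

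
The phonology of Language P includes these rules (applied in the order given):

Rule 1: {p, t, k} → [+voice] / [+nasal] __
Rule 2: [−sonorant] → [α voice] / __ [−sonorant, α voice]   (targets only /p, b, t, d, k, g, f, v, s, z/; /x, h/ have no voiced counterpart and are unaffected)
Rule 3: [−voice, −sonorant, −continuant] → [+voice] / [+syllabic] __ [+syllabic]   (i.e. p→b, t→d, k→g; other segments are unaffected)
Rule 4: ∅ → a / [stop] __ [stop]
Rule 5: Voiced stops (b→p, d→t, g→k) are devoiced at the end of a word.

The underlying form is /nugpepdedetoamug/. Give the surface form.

Rule 1 (post-nasal voicing): no segment meets the environment; /nugpepdedetoamug/ is unchanged.
Rule 2 (regressive voicing assimilation): /g/ precedes the voiceless obstruent /p/, so it devoices to [k] by assimilation. /p/ precedes the voiced obstruent /d/, so it voices to [b] by assimilation. /nugpepdedetoamug/ → nukpebdedetoamug.
Rule 3 (intervocalic voicing): /t/ is a voiceless stop between vowels /e/ and /o/, so it voices to [d]. /nukpebdedetoamug/ → nukpebdededoamug.
Rule 4 (stop-cluster a-epenthesis): /k/ and /p/ form a stop–stop cluster, so [a] is inserted between them. /b/ and /d/ form a stop–stop cluster, so [a] is inserted between them. /nukpebdededoamug/ → nukapebadededoamug.
Rule 5 (final devoicing): /g/ is a voiced stop in word-final position, so it devoices to [k]. /nukapebadededoamug/ → nukapebadededoamuk.

nukapebadededoamuk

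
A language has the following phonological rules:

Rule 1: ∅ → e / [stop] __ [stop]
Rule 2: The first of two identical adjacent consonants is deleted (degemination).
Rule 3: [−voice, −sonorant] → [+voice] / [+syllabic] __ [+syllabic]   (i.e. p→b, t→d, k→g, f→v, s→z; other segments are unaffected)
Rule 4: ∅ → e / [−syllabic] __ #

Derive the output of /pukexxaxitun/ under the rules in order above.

pugexaxidune

Rule 1 (stop-cluster e-epenthesis): no segment meets the environment; /pukexxaxitun/ is unchanged.
Rule 2 (degemination): /xx/ is a geminate; the first /x/ deletes. /pukexxaxitun/ → pukexaxitun.
Rule 3 (intervocalic voicing): /k/ is a voiceless obstruent between vowels /u/ and /e/, so it voices to [g]. /t/ is a voiceless obstruent between vowels /i/ and /u/, so it voices to [d]. /pukexaxitun/ → pugexaxidun.
Rule 4 (final e-epenthesis): the form ends in the consonant /n/, so [e] is inserted word-finally. /pugexaxidun/ → pugexaxidune.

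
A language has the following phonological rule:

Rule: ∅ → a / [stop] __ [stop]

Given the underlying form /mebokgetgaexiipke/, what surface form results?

mebokagetagaexiipake

/k/ and /g/ form a stop–stop cluster, so [a] is inserted between them.
/t/ and /g/ form a stop–stop cluster, so [a] is inserted between them.
/p/ and /k/ form a stop–stop cluster, so [a] is inserted between them.
Surface form: [mebokagetagaexiipake].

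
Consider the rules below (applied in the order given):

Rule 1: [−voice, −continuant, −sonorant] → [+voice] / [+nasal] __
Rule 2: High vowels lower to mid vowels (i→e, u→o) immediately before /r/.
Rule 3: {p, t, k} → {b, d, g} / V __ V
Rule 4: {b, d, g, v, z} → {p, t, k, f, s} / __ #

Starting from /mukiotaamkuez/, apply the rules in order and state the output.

mugiodaamgues

Rule 1 (post-nasal voicing): /k/ is a voiceless stop immediately after the nasal /m/, so it voices to [g]. /mukiotaamkuez/ → mukiotaamguez.
Rule 2 (pre-rhotic lowering): no segment meets the environment; /mukiotaamguez/ is unchanged.
Rule 3 (intervocalic voicing): /k/ is a voiceless stop between vowels /u/ and /i/, so it voices to [g]. /t/ is a voiceless stop between vowels /o/ and /a/, so it voices to [d]. /mukiotaamguez/ → mugiodaamguez.
Rule 4 (final devoicing): /z/ is a voiced obstruent in word-final position, so it devoices to [s]. /mugiodaamguez/ → mugiodaamgues.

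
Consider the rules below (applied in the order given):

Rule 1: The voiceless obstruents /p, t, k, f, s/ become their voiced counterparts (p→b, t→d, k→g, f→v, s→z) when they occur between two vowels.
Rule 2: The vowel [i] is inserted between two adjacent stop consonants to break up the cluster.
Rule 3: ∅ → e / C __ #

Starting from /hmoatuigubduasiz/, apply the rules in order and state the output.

hmoaduigubiduazize

Rule 1 (intervocalic voicing): /t/ is a voiceless obstruent between vowels /a/ and /u/, so it voices to [d]. /s/ is a voiceless obstruent between vowels /a/ and /i/, so it voices to [z]. /hmoatuigubduasiz/ → hmoaduigubduaziz.
Rule 2 (stop-cluster i-epenthesis): /b/ and /d/ form a stop–stop cluster, so [i] is inserted between them. /hmoaduigubduaziz/ → hmoaduigubiduaziz.
Rule 3 (final e-epenthesis): the form ends in the consonant /z/, so [e] is inserted word-finally. /hmoaduigubiduaziz/ → hmoaduigubiduazize.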